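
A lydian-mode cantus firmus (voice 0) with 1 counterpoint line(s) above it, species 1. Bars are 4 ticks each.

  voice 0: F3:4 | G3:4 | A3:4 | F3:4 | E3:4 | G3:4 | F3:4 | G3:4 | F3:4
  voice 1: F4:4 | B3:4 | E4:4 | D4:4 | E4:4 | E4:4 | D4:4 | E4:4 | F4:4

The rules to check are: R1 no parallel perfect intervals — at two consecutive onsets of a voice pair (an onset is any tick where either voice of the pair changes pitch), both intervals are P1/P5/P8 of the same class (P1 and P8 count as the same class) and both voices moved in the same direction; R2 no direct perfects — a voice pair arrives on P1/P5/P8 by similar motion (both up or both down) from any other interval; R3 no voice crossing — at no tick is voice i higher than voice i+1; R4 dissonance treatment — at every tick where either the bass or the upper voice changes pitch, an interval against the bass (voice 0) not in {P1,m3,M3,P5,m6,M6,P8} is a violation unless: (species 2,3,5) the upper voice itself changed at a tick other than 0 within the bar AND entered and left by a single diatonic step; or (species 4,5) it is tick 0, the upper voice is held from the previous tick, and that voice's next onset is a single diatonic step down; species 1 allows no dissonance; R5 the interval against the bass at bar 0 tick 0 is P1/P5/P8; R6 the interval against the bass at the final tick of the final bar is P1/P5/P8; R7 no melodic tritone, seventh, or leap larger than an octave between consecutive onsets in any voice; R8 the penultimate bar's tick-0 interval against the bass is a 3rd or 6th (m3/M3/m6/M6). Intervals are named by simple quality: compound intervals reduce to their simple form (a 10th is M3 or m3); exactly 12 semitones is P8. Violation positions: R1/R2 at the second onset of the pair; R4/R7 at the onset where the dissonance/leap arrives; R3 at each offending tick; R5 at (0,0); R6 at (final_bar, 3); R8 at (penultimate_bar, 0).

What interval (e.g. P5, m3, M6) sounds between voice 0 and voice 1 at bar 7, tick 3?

voice 0=G3 voice 1=E4 -> M6

M6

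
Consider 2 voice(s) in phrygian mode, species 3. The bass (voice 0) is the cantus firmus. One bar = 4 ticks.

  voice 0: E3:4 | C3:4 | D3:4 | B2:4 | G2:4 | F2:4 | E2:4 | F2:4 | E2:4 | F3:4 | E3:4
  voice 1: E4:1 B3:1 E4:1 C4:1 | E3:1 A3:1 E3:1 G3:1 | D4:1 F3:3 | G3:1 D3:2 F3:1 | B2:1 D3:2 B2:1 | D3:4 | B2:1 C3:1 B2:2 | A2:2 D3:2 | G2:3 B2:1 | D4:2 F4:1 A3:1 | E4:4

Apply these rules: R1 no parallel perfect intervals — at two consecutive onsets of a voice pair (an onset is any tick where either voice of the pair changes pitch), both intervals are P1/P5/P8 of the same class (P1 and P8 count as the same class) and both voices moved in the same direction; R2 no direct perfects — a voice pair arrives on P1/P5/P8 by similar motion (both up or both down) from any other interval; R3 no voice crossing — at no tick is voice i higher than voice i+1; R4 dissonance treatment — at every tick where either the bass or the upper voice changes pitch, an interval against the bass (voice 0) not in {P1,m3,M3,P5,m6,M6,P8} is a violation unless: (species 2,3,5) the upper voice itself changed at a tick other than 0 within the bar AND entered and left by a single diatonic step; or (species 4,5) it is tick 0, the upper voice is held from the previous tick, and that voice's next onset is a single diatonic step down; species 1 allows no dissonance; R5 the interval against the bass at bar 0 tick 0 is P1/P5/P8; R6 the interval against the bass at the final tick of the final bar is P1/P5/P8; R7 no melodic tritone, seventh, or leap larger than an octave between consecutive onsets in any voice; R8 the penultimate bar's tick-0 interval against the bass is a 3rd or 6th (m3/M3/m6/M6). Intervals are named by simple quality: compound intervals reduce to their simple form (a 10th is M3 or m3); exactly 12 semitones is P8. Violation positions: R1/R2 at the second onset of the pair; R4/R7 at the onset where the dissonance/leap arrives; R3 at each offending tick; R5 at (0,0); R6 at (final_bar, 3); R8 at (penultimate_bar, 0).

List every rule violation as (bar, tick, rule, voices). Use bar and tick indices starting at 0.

(2, 0, R2, (0, 1))
(3, 3, R4, (0, 1))
(4, 0, R7, (1,))
(6, 0, R2, (0, 1))
(9, 0, R7, (0,))
(9, 0, R7, (1,))

bar 0: v0=E3 v1=E4 downbeat P8
bar 1: v0=C3 v1=E3 downbeat M3
bar 2: v0=D3 v1=D4 downbeat P8
bar 3: v0=B2 v1=G3 downbeat m6
bar 4: v0=G2 v1=B2 downbeat M3
bar 5: v0=F2 v1=D3 downbeat M6
bar 6: v0=E2 v1=B2 downbeat P5
bar 7: v0=F2 v1=A2 downbeat M3
bar 8: v0=E2 v1=G2 downbeat m3
bar 9: v0=F3 v1=D4 downbeat M6
bar 10: v0=E3 v1=E4 downbeat P8
  -> R2 @ bar 2 tick 0 v(0, 1): C3/G3 P5 -> D3/D4 P8 similar
  -> R4 @ bar 3 tick 3 v(0, 1): B2/F3 TT untreated
  -> R7 @ bar 4 tick 0 v(1,): F3->B2 leap 6st
  -> R2 @ bar 6 tick 0 v(0, 1): F2/D3 M6 -> E2/B2 P5 similar
  -> R7 @ bar 9 tick 0 v(0,): E2->F3 leap 13st
  -> R7 @ bar 9 tick 0 v(1,): B2->D4 leap 15st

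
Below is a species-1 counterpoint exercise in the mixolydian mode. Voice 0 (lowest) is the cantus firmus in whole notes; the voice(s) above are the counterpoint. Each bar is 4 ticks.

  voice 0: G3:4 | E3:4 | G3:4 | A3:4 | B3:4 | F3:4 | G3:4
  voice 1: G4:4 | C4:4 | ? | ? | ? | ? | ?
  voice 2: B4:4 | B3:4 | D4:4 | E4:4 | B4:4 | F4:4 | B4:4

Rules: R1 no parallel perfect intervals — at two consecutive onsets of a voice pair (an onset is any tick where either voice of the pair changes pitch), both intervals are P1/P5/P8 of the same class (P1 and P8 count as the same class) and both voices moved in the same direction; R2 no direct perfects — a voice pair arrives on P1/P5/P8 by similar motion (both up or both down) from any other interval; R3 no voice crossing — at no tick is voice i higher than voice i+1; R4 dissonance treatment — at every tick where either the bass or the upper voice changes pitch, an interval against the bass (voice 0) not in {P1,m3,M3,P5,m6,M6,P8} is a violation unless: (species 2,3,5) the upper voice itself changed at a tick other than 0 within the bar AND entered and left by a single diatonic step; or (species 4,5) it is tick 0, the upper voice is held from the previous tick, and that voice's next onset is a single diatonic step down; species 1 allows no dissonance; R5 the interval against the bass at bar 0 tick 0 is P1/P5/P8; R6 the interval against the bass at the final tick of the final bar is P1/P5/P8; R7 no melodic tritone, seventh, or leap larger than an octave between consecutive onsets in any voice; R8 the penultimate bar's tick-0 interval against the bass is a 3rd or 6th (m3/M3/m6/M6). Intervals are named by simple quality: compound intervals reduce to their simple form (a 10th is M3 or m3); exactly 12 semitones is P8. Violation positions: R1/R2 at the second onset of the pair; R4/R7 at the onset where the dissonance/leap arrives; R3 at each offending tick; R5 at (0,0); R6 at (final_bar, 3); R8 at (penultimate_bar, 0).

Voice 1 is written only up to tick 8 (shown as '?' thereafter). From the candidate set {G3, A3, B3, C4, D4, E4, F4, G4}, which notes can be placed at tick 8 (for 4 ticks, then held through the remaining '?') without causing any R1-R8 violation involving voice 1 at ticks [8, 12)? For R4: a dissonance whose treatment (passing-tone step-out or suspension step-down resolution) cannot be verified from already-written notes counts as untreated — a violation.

{B3, G3}

G3: legal
A3: violates R4
B3: legal
C4: violates R4
D4: violates R2
E4: violates R3
F4: violates R3,R4
G4: violates R2,R3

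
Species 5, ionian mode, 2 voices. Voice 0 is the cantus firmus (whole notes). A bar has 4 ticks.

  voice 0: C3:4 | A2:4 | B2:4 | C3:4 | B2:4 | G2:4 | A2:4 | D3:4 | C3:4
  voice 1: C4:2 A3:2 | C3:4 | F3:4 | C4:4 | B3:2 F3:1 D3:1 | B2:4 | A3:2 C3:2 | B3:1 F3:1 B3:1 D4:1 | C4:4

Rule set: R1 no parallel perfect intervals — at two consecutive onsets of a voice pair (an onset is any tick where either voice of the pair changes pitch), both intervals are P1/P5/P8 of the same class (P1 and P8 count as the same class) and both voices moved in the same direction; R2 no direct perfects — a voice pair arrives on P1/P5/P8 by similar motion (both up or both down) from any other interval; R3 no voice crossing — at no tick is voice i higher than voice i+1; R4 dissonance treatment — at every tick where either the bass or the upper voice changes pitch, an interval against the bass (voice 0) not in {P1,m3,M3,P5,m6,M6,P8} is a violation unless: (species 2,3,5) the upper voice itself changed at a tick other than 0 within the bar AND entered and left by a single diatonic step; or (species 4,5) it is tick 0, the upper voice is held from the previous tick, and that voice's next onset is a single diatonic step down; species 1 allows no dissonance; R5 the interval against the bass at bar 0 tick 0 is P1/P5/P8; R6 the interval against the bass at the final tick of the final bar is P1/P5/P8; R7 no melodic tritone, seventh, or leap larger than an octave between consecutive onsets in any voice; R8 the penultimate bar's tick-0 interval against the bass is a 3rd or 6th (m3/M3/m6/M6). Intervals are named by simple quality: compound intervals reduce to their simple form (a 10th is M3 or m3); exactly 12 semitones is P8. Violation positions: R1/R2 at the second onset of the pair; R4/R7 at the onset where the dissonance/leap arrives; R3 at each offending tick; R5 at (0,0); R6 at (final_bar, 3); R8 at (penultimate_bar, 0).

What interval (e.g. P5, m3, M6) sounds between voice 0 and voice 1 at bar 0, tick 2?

M6

voice 0=C3 voice 1=A3 -> M6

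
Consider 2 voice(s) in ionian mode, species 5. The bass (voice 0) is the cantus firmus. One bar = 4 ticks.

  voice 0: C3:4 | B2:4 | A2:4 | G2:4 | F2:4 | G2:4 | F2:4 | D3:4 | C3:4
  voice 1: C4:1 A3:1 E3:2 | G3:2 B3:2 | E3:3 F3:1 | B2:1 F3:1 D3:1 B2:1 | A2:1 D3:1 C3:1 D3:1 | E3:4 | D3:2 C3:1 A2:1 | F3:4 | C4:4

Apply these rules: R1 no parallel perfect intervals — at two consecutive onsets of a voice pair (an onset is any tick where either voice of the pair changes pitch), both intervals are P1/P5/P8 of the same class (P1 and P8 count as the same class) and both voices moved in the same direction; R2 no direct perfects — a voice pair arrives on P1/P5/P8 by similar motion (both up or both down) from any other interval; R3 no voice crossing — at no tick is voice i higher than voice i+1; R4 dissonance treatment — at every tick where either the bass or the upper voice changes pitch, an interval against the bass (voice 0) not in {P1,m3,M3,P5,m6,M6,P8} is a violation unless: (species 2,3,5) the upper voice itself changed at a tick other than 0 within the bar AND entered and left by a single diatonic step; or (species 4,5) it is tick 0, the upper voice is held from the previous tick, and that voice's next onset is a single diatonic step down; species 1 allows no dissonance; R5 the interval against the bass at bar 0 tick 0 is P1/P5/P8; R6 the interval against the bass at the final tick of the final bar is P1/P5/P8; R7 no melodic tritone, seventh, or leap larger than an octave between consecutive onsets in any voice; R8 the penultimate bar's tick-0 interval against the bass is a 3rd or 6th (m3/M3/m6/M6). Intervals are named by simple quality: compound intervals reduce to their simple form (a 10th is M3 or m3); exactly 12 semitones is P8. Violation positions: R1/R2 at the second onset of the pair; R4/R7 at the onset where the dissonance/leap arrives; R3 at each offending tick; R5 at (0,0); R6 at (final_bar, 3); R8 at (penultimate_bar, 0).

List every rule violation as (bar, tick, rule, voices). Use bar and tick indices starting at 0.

bar 0: v0=C3 v1=C4 downbeat P8
bar 1: v0=B2 v1=G3 downbeat m6
bar 2: v0=A2 v1=E3 downbeat P5
bar 3: v0=G2 v1=B2 downbeat M3
bar 4: v0=F2 v1=A2 downbeat M3
bar 5: v0=G2 v1=E3 downbeat M6
bar 6: v0=F2 v1=D3 downbeat M6
bar 7: v0=D3 v1=F3 downbeat m3
bar 8: v0=C3 v1=C4 downbeat P8
  -> R2 @ bar 2 tick 0 v(0, 1): B2/B3 P8 -> A2/E3 P5 similar
  -> R7 @ bar 3 tick 0 v(1,): F3->B2 leap 6st
  -> R4 @ bar 3 tick 1 v(0, 1): G2/F3 m7 untreated
  -> R7 @ bar 3 tick 1 v(1,): B2->F3 leap 6st

(2, 0, R2, (0, 1))
(3, 0, R7, (1,))
(3, 1, R4, (0, 1))
(3, 1, R7, (1,))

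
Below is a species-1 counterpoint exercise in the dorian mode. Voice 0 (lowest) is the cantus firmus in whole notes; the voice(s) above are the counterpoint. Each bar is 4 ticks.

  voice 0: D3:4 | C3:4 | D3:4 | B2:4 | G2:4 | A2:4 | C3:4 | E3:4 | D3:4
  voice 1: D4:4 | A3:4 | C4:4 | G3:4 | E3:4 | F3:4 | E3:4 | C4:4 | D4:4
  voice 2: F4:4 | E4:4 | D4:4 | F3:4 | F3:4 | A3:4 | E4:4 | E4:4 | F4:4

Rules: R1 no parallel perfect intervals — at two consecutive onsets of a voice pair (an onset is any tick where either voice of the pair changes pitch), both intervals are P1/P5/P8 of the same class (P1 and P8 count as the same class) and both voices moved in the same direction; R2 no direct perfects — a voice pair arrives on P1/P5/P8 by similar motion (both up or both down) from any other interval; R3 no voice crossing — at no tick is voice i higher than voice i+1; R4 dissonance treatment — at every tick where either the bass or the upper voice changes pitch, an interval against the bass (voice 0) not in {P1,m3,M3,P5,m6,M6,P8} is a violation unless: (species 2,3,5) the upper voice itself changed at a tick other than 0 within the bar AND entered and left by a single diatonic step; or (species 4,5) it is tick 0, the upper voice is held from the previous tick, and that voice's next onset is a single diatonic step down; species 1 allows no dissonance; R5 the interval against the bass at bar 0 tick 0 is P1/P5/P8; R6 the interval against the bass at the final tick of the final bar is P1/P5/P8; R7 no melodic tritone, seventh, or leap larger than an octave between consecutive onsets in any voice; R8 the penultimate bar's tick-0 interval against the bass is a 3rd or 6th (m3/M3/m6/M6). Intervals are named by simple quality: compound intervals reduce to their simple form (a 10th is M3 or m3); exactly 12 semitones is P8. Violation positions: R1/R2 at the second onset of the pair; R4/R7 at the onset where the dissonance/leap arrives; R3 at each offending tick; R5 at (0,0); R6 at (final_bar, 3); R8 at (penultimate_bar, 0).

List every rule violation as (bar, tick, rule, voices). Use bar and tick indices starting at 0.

bar 0: v0=D3 v1=D4 v2=F4 downbeat m3
bar 1: v0=C3 v1=A3 v2=E4 downbeat M3
bar 2: v0=D3 v1=C4 v2=D4 downbeat P8
bar 3: v0=B2 v1=G3 v2=F3 downbeat TT
bar 4: v0=G2 v1=E3 v2=F3 downbeat m7
bar 5: v0=A2 v1=F3 v2=A3 downbeat P8
bar 6: v0=C3 v1=E3 v2=E4 downbeat M3
bar 7: v0=E3 v1=C4 v2=E4 downbeat P8
bar 8: v0=D3 v1=D4 v2=F4 downbeat m3
  -> R5 @ bar 0 tick 0 v(0, 2): opens on m3
  -> R2 @ bar 1 tick 0 v(1, 2): D4/F4 m3 -> A3/E4 P5 similar
  -> R4 @ bar 2 tick 0 v(0, 1): D3/C4 m7 untreated
  -> R3 @ bar 3 tick 0 v(1, 2): G3 above F3
  -> R4 @ bar 3 tick 0 v(0, 2): B2/F3 TT untreated
  -> R3 @ bar 3 tick 1 v(1, 2): G3 above F3
  -> R3 @ bar 3 tick 2 v(1, 2): G3 above F3
  -> R3 @ bar 3 tick 3 v(1, 2): G3 above F3
  -> R4 @ bar 4 tick 0 v(0, 2): G2/F3 m7 untreated
  -> R2 @ bar 5 tick 0 v(0, 2): G2/F3 m7 -> A2/A3 P8 similar
  -> R8 @ bar 7 tick 0 v(0, 2): penult P8 not 3rd/6th
  -> R6 @ bar 8 tick 3 v(0, 2): closes on m3

(0, 0, R5, (0, 2))
(1, 0, R2, (1, 2))
(2, 0, R4, (0, 1))
(3, 0, R3, (1, 2))
(3, 0, R4, (0, 2))
(3, 1, R3, (1, 2))
(3, 2, R3, (1, 2))
(3, 3, R3, (1, 2))
(4, 0, R4, (0, 2))
(5, 0, R2, (0, 2))
(7, 0, R8, (0, 2))
(8, 3, R6, (0, 2))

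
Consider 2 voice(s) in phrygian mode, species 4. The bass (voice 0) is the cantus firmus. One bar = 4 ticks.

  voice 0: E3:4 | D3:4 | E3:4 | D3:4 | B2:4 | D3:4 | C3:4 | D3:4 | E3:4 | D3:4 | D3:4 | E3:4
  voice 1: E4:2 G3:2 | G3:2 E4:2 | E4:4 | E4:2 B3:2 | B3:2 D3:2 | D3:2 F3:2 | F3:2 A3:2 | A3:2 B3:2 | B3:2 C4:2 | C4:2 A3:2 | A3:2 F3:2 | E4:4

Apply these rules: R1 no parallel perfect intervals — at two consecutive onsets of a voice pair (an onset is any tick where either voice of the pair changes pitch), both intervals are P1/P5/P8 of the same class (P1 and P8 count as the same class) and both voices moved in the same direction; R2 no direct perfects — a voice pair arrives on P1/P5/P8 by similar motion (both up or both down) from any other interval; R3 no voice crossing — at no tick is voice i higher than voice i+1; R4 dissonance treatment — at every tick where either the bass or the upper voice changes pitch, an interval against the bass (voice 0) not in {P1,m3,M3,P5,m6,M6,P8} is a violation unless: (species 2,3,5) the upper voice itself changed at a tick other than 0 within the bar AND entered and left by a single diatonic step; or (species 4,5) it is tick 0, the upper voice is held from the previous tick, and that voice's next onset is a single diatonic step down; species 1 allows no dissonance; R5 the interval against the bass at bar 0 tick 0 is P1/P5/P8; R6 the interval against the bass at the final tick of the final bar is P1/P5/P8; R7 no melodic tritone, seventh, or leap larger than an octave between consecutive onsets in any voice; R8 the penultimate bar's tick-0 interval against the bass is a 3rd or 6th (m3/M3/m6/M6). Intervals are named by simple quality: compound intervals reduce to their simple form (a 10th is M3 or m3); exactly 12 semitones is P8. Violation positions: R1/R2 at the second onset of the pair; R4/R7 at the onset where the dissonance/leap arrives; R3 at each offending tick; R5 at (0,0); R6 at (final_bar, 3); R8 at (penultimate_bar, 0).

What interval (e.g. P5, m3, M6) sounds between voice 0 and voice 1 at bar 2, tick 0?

P8

voice 0=E3 voice 1=E4 -> P8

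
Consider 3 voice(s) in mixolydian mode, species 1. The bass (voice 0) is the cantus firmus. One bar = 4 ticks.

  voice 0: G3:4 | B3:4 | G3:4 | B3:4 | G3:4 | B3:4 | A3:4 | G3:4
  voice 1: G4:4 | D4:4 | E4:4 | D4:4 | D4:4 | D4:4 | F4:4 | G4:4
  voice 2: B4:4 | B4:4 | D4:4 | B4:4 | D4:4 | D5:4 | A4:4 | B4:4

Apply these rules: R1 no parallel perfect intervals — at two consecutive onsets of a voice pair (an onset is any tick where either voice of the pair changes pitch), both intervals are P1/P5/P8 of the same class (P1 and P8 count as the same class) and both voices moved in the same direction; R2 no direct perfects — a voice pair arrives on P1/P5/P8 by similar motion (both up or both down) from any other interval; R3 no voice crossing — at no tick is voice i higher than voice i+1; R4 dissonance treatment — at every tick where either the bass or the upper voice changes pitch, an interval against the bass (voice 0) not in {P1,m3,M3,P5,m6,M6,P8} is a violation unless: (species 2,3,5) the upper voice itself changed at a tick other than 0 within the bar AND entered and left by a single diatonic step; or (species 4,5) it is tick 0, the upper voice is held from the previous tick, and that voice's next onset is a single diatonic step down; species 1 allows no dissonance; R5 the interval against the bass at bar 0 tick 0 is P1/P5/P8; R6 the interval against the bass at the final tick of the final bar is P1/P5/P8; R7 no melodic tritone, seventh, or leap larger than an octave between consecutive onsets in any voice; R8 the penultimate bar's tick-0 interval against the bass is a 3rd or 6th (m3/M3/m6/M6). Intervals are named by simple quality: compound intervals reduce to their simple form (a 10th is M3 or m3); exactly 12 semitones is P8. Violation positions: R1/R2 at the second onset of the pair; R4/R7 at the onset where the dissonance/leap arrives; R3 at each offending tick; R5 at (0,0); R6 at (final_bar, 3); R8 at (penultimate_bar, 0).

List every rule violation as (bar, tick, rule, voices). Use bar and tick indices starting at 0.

bar 0: v0=G3 v1=G4 v2=B4 downbeat M3
bar 1: v0=B3 v1=D4 v2=B4 downbeat P8
bar 2: v0=G3 v1=E4 v2=D4 downbeat P5
bar 3: v0=B3 v1=D4 v2=B4 downbeat P8
bar 4: v0=G3 v1=D4 v2=D4 downbeat P5
bar 5: v0=B3 v1=D4 v2=D5 downbeat m3
bar 6: v0=A3 v1=F4 v2=A4 downbeat P8
bar 7: v0=G3 v1=G4 v2=B4 downbeat M3
  -> R5 @ bar 0 tick 0 v(0, 2): opens on M3
  -> R2 @ bar 2 tick 0 v(0, 2): B3/B4 P8 -> G3/D4 P5 similar
  -> R3 @ bar 2 tick 0 v(1, 2): E4 above D4
  -> R3 @ bar 2 tick 1 v(1, 2): E4 above D4
  -> R3 @ bar 2 tick 2 v(1, 2): E4 above D4
  -> R3 @ bar 2 tick 3 v(1, 2): E4 above D4
  -> R2 @ bar 3 tick 0 v(0, 2): G3/D4 P5 -> B3/B4 P8 similar
  -> R2 @ bar 4 tick 0 v(0, 2): B3/B4 P8 -> G3/D4 P5 similar
  -> R2 @ bar 6 tick 0 v(0, 2): B3/D5 m3 -> A3/A4 P8 similar
  -> R8 @ bar 6 tick 0 v(0, 2): penult P8 not 3rd/6th
  -> R6 @ bar 7 tick 3 v(0, 2): closes on M3

(0, 0, R5, (0, 2))
(2, 0, R2, (0, 2))
(2, 0, R3, (1, 2))
(2, 1, R3, (1, 2))
(2, 2, R3, (1, 2))
(2, 3, R3, (1, 2))
(3, 0, R2, (0, 2))
(4, 0, R2, (0, 2))
(6, 0, R2, (0, 2))
(6, 0, R8, (0, 2))
(7, 3, R6, (0, 2))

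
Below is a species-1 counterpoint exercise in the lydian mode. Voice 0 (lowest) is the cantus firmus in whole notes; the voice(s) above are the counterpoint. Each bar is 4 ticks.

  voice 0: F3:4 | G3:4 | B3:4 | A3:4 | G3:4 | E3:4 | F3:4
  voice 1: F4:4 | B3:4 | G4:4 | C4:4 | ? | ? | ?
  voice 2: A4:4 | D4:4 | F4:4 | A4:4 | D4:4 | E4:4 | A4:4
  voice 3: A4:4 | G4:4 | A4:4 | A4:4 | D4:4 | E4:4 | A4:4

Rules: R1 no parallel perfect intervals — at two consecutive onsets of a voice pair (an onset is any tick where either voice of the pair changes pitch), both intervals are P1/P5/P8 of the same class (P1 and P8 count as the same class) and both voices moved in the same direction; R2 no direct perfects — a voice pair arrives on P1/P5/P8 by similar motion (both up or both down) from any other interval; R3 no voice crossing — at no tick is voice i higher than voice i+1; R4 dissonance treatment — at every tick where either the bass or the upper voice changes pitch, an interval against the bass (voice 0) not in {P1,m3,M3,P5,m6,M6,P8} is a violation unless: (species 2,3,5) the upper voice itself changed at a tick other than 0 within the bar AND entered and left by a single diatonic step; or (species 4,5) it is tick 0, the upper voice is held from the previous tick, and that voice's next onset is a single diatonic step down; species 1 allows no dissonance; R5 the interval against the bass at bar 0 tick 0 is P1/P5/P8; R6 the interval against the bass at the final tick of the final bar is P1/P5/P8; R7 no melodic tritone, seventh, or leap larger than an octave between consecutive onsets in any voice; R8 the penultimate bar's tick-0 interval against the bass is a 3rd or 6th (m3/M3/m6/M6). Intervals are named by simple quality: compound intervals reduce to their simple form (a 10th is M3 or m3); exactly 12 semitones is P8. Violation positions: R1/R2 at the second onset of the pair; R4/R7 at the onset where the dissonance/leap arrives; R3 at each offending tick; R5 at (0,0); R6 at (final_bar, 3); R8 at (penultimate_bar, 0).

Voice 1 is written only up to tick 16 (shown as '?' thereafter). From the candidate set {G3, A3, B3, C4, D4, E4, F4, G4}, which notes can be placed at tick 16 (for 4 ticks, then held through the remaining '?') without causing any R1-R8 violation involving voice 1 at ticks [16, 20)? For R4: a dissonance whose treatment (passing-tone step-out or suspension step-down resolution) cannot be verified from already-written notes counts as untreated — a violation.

G3: violates R2
A3: violates R4
B3: legal
C4: violates R4
D4: legal
E4: violates R3
F4: violates R3,R4
G4: violates R3

{B3, D4}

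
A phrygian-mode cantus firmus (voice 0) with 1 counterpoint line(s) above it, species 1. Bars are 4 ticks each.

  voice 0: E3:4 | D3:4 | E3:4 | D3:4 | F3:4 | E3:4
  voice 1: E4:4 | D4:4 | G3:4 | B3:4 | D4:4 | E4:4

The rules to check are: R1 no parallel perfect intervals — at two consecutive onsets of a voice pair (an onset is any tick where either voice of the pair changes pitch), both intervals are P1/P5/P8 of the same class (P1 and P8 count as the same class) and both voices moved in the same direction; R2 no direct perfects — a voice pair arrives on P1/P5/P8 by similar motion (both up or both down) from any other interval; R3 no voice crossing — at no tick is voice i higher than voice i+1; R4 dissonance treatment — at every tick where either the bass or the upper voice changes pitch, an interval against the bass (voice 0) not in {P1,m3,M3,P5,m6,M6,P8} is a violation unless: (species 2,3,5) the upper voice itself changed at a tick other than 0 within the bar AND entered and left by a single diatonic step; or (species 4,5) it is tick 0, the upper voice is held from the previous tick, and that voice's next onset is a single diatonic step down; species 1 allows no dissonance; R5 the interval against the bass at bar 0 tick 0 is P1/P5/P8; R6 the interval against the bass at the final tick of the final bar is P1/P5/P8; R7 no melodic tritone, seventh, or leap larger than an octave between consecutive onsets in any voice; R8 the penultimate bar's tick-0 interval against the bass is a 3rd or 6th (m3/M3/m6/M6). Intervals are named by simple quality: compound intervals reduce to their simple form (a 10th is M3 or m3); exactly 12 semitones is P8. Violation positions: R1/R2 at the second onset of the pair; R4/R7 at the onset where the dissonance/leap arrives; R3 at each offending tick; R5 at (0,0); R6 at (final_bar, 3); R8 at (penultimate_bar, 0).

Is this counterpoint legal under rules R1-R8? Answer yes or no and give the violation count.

No (1 violations)

bar 0: v0=E3 v1=E4 (P8)
bar 1: v0=D3 v1=D4 (P8)
bar 2: v0=E3 v1=G3 (m3)
bar 3: v0=D3 v1=B3 (M6)
bar 4: v0=F3 v1=D4 (M6)
bar 5: v0=E3 v1=E4 (P8)
  R1 @ bar1.0: E3/E4 P8 -> D3/D4 P8 similar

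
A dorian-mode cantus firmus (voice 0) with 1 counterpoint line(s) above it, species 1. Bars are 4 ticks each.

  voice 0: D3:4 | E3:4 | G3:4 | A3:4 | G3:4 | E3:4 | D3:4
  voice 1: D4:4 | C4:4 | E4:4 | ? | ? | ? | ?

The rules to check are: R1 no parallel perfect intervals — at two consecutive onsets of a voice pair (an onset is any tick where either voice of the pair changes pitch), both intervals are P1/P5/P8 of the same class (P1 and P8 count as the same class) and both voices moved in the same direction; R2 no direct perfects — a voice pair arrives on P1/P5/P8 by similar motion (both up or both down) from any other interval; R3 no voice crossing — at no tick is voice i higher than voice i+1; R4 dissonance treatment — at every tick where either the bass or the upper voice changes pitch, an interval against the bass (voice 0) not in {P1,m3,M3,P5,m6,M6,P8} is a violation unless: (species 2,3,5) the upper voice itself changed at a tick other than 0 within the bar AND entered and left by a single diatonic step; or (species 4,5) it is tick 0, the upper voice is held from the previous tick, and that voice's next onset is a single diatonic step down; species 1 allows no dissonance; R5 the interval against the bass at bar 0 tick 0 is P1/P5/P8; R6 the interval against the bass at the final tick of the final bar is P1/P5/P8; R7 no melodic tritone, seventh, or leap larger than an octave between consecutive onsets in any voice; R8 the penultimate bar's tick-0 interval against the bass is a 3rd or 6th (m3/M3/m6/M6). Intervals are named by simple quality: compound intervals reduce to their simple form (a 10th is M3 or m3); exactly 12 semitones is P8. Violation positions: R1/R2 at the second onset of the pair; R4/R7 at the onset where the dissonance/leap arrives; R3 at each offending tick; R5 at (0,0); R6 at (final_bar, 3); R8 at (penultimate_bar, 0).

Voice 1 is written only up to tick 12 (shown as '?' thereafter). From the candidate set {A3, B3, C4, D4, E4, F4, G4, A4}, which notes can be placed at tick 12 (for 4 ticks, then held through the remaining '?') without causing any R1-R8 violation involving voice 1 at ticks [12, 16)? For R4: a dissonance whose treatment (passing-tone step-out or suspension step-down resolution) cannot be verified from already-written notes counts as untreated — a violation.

A3: legal
B3: violates R4
C4: legal
D4: violates R4
E4: legal
F4: legal
G4: violates R4
A4: violates R2

{A3, C4, E4, F4}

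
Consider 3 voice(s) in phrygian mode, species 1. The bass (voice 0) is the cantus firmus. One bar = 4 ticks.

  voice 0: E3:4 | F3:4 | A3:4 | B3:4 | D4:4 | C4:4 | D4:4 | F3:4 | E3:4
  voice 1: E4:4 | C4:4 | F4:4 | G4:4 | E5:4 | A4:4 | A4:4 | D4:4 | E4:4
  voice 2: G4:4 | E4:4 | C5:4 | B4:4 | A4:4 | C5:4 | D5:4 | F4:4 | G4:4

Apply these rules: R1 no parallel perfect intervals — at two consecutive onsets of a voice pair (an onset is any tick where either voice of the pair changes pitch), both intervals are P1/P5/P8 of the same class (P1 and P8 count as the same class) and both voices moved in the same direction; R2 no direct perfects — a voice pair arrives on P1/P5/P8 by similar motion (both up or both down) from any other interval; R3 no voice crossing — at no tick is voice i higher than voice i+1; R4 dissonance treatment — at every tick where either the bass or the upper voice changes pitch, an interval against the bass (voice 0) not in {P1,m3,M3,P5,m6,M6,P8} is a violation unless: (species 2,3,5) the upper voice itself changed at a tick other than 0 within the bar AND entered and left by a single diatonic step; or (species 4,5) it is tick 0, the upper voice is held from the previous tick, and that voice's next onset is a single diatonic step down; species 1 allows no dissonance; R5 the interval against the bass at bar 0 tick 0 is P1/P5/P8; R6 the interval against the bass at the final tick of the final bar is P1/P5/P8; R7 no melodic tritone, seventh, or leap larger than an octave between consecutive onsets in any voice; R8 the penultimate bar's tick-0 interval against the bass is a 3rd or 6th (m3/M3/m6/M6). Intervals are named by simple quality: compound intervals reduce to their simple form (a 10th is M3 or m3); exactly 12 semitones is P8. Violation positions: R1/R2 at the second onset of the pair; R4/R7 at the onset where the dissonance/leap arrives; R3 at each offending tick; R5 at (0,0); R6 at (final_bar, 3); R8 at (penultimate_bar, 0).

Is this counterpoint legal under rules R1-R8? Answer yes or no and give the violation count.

No (12 violations)

bar 0: v0=E3 v1=E4 v2=G4 (m3)
bar 1: v0=F3 v1=C4 v2=E4 (M7)
bar 2: v0=A3 v1=F4 v2=C5 (m3)
bar 3: v0=B3 v1=G4 v2=B4 (P8)
bar 4: v0=D4 v1=E5 v2=A4 (P5)
bar 5: v0=C4 v1=A4 v2=C5 (P8)
bar 6: v0=D4 v1=A4 v2=D5 (P8)
bar 7: v0=F3 v1=D4 v2=F4 (P8)
bar 8: v0=E3 v1=E4 v2=G4 (m3)
  R5 @ bar0.0: opens on m3
  R4 @ bar1.0: F3/E4 M7 untreated
  R2 @ bar2.0: C4/E4 M3 -> F4/C5 P5 similar
  R3 @ bar4.0: E5 above A4
  R4 @ bar4.0: D4/E5 M2 untreated
  R3 @ bar4.1: E5 above A4
  R3 @ bar4.2: E5 above A4
  R3 @ bar4.3: E5 above A4
  R1 @ bar6.0: C4/C5 P8 -> D4/D5 P8 similar
  R1 @ bar7.0: D4/D5 P8 -> F3/F4 P8 similar
  R8 @ bar7.0: penult P8 not 3rd/6th
  R6 @ bar8.3: closes on m3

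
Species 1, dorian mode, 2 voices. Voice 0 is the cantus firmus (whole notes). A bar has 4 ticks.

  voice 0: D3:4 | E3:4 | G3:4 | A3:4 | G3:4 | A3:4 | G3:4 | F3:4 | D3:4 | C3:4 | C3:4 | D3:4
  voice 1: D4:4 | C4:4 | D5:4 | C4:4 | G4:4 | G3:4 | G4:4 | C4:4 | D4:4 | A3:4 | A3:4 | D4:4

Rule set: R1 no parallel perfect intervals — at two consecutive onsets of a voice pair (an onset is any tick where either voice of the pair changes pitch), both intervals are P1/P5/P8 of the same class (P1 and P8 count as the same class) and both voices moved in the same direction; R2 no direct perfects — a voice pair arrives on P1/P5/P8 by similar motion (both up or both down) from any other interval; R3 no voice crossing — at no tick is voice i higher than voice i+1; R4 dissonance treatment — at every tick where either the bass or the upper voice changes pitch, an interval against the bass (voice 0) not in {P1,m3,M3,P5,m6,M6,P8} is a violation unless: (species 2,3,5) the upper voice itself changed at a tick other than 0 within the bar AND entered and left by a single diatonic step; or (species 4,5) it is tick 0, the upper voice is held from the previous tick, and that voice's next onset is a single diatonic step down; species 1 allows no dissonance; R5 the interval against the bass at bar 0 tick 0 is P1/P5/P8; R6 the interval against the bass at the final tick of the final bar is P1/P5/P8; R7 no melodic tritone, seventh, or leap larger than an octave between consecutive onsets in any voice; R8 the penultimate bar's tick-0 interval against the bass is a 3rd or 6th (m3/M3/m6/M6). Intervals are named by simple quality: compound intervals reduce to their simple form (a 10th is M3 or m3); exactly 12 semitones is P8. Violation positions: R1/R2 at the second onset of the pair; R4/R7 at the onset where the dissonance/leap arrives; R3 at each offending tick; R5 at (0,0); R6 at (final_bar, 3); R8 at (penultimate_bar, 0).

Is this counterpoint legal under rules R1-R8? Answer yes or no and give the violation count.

bar 0: v0=D3 v1=D4 (P8)
bar 1: v0=E3 v1=C4 (m6)
bar 2: v0=G3 v1=D5 (P5)
bar 3: v0=A3 v1=C4 (m3)
bar 4: v0=G3 v1=G4 (P8)
bar 5: v0=A3 v1=G3 (M2)
bar 6: v0=G3 v1=G4 (P8)
bar 7: v0=F3 v1=C4 (P5)
bar 8: v0=D3 v1=D4 (P8)
bar 9: v0=C3 v1=A3 (M6)
bar 10: v0=C3 v1=A3 (M6)
bar 11: v0=D3 v1=D4 (P8)
  R2 @ bar2.0: E3/C4 m6 -> G3/D5 P5 similar
  R7 @ bar2.0: C4->D5 leap 14st
  R7 @ bar3.0: D5->C4 leap 14st
  R3 @ bar5.0: A3 above G3
  R4 @ bar5.0: A3/G3 M2 untreated
  R3 @ bar5.1: A3 above G3
  R3 @ bar5.2: A3 above G3
  R3 @ bar5.3: A3 above G3
  R2 @ bar7.0: G3/G4 P8 -> F3/C4 P5 similar
  R2 @ bar11.0: C3/A3 M6 -> D3/D4 P8 similar

No (10 violations)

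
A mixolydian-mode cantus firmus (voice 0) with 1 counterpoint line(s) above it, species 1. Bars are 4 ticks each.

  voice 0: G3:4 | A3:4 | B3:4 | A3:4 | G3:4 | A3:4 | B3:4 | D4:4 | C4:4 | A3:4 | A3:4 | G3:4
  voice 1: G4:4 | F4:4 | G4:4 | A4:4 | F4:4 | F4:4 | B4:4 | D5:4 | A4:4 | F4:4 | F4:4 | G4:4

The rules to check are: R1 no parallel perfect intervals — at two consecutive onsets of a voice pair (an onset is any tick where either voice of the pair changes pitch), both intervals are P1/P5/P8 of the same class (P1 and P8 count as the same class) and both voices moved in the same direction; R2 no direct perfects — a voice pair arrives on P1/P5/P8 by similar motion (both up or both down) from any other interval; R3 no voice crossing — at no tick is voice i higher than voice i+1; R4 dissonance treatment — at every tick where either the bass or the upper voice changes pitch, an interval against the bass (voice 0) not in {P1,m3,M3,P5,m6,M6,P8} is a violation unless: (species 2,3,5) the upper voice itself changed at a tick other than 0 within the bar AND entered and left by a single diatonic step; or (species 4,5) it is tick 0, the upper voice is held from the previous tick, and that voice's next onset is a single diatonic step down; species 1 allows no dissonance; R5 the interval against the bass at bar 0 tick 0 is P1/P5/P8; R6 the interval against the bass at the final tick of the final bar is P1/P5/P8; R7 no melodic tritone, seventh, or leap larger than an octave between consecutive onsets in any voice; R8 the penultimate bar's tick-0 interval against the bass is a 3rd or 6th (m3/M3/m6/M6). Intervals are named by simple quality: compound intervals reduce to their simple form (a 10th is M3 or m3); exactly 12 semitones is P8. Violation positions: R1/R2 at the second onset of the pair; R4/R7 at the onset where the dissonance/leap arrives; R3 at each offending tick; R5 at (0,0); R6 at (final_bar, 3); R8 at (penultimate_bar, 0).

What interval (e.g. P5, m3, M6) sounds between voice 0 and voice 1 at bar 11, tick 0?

voice 0=G3 voice 1=G4 -> P8

P8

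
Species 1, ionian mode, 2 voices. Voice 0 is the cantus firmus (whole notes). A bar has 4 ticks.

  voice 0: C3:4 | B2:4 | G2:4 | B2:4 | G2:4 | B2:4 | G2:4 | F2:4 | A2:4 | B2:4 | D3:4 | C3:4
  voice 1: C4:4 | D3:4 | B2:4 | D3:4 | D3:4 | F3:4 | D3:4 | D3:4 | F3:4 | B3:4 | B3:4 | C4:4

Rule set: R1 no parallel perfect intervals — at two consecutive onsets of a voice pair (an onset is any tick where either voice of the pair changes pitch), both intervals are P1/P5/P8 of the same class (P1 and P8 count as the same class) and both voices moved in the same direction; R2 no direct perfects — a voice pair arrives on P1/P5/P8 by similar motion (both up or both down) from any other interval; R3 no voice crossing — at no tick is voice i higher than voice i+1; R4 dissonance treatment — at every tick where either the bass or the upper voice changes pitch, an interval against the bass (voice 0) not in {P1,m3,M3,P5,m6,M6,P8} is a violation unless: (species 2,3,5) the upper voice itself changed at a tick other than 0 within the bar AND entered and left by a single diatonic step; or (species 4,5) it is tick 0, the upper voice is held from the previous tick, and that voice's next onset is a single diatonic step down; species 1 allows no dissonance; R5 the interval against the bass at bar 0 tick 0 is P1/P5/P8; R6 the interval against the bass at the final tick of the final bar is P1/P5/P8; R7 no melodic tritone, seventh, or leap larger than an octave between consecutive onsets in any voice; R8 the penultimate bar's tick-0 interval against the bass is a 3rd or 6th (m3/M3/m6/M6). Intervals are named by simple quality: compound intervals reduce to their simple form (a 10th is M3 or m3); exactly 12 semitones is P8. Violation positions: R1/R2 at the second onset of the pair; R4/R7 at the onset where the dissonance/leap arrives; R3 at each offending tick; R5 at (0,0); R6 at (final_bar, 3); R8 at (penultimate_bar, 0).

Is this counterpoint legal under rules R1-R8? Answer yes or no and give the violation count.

bar 0: v0=C3 v1=C4 (P8)
bar 1: v0=B2 v1=D3 (m3)
bar 2: v0=G2 v1=B2 (M3)
bar 3: v0=B2 v1=D3 (m3)
bar 4: v0=G2 v1=D3 (P5)
bar 5: v0=B2 v1=F3 (TT)
bar 6: v0=G2 v1=D3 (P5)
bar 7: v0=F2 v1=D3 (M6)
bar 8: v0=A2 v1=F3 (m6)
bar 9: v0=B2 v1=B3 (P8)
bar 10: v0=D3 v1=B3 (M6)
bar 11: v0=C3 v1=C4 (P8)
  R7 @ bar1.0: C4->D3 leap 10st
  R4 @ bar5.0: B2/F3 TT untreated
  R2 @ bar6.0: B2/F3 TT -> G2/D3 P5 similar
  R2 @ bar9.0: A2/F3 m6 -> B2/B3 P8 similar
  R7 @ bar9.0: F3->B3 leap 6st

No (5 violations)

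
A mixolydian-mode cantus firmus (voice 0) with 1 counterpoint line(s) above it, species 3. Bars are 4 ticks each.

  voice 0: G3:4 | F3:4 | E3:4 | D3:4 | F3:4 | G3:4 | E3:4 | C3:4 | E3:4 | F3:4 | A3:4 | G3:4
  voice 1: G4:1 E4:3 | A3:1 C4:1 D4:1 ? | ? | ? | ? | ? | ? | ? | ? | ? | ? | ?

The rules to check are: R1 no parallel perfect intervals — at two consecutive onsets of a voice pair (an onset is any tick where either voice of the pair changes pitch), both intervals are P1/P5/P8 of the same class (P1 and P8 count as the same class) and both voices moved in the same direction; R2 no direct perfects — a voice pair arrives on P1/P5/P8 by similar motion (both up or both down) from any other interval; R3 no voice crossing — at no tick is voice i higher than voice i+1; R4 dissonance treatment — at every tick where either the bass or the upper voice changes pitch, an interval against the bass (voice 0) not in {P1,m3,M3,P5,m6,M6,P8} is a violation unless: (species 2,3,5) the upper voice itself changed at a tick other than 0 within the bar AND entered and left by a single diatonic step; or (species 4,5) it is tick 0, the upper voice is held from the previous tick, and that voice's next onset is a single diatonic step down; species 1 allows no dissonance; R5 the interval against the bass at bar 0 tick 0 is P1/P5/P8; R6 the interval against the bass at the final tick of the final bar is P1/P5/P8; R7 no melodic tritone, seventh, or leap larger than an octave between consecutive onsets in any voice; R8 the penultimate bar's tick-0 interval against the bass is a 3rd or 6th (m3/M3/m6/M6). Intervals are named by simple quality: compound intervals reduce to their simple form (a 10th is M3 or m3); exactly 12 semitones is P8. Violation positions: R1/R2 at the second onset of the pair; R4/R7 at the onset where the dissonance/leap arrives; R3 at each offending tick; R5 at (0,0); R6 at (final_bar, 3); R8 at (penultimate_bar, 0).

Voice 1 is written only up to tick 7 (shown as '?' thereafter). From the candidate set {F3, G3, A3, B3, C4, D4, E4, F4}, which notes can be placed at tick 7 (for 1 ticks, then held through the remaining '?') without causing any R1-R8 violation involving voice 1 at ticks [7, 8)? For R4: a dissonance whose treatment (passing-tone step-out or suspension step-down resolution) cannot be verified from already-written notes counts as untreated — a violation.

F3: legal
G3: violates R4
A3: legal
B3: violates R4
C4: legal
D4: legal
E4: violates R4
F4: legal

{A3, C4, D4, F3, F4}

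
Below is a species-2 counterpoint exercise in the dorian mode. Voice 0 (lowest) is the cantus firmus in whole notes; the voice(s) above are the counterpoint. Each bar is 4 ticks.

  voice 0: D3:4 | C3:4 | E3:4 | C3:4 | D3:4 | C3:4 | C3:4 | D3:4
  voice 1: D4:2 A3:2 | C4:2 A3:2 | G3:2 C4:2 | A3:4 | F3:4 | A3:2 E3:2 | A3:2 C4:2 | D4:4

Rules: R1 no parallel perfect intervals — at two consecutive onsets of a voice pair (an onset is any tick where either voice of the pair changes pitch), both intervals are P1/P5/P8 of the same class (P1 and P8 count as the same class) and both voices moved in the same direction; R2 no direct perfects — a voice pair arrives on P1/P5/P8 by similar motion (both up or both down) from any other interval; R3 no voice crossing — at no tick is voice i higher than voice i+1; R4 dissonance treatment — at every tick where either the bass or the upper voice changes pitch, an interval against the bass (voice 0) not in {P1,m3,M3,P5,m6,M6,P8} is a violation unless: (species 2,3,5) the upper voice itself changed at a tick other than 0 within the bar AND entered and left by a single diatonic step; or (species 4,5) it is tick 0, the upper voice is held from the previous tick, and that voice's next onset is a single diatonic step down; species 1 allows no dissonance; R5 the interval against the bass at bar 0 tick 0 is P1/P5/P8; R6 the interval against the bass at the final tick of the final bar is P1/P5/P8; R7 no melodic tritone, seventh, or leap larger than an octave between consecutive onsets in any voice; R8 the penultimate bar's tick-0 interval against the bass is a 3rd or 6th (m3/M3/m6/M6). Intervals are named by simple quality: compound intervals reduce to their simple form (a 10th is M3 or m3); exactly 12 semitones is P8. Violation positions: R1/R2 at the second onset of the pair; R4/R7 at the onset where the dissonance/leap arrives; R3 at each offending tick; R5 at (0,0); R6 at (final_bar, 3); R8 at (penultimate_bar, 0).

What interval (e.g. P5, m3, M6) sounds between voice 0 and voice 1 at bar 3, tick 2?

voice 0=C3 voice 1=A3 -> M6

M6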